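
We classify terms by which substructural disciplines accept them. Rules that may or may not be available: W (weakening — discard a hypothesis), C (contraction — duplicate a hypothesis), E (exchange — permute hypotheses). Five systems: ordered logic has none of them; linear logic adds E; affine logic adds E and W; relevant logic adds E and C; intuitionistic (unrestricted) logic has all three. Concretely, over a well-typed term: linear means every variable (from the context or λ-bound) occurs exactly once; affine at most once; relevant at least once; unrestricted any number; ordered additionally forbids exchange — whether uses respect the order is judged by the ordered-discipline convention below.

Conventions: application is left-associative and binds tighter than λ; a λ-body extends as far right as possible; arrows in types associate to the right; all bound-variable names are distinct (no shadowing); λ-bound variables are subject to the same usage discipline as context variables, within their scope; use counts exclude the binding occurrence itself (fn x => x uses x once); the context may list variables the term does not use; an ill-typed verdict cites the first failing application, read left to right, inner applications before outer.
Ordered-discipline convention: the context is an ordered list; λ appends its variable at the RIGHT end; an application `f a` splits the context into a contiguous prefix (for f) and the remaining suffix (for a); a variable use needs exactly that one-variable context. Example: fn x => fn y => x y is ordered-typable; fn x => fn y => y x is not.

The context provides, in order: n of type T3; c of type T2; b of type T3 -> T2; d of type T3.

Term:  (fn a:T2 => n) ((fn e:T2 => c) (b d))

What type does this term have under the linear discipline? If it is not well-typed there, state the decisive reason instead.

not well-typed under linear — a, e left unused
usage: n ×1, c ×1, b ×1, d ×1, a [bound] ×0, e [bound] ×0
use order (left to right): n, c, b, d
typing: the term checks, with type T3
across the five disciplines: ordered ✗ · linear ✗ · affine ✓ · relevant ✗ · unrestricted ✓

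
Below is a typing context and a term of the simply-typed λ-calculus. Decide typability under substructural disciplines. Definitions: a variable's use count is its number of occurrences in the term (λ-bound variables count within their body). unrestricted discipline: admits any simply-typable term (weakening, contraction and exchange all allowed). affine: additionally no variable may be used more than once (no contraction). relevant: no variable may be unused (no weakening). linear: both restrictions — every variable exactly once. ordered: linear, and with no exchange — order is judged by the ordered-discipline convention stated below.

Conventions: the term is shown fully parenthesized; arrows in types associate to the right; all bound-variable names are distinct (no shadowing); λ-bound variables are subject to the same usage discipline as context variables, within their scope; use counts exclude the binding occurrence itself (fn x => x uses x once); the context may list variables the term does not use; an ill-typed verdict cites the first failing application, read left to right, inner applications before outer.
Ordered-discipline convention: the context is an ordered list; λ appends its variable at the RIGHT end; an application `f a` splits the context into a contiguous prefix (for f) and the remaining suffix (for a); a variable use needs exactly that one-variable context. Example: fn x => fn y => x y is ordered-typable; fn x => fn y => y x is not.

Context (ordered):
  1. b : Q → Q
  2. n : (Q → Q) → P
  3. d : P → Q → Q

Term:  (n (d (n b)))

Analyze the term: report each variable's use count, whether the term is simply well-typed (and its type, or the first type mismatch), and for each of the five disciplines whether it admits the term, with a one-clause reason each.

counts: b=1; n=2; d=1
uses in reading order: n, d, n, b
typing: ✓ — P
ordered: ✗, needs contraction — n ×2
linear: ✗, needs contraction — n ×2
affine: ✗, needs contraction — n ×2
relevant: ✓, b, n, d: all used, weakening unneeded
unrestricted: ✓, typability at P is all that's needed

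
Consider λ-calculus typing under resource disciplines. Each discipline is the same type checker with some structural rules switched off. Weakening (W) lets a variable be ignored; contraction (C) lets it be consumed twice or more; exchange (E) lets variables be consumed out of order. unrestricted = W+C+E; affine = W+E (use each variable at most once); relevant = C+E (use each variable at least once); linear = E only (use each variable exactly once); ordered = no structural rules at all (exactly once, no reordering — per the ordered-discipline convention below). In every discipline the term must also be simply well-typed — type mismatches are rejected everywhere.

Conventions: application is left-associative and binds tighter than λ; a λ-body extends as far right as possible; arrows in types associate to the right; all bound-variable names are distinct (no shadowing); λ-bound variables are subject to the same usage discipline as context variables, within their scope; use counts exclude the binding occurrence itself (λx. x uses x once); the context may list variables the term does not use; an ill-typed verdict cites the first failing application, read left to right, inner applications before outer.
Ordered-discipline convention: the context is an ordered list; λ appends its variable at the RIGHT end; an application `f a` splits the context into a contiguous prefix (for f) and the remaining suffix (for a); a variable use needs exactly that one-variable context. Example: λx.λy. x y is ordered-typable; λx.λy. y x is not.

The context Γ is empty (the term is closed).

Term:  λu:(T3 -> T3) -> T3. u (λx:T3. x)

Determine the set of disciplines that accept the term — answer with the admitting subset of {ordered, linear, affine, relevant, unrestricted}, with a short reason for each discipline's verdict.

admitted by: ordered, linear, affine, relevant, unrestricted
usage: u (bound): 1, x (bound): 1
order of uses: u, x
typing: well-typed — term : ((T3 -> T3) -> T3) -> T3
ordered ✓ (one use each (u, x); ordered split holds)
linear ✓ (exactly-once usage across u, x)
affine ✓ (no duplicate uses among u, x)
relevant ✓ (u, x: all used, weakening unneeded)
unrestricted ✓ (well-typed at ((T3 -> T3) -> T3) -> T3; no restrictions here)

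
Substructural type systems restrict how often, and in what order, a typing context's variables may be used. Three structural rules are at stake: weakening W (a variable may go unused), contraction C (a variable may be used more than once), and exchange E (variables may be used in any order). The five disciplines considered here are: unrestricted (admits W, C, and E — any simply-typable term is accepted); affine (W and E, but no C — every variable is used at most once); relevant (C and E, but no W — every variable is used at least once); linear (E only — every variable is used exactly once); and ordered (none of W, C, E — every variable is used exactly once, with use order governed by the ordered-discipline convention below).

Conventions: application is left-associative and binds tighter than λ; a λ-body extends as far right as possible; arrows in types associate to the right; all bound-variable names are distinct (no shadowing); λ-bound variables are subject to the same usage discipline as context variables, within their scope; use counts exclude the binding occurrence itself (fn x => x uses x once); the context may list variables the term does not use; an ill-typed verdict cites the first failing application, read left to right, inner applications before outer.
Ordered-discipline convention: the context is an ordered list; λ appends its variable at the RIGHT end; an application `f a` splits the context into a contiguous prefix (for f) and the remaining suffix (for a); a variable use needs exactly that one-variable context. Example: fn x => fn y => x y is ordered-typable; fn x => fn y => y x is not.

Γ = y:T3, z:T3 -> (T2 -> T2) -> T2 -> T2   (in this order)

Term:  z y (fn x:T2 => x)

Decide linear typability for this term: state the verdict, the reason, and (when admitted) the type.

yes — single use per variable (y, z, x); term : T2 -> T2
counts: y ×1; z ×1; x (bound) ×1
use order (left to right): z, y, x
typing: well-typed at T2 -> T2
all disciplines: ordered ✗ | linear ✓ | affine ✓ | relevant ✓ | unrestricted ✓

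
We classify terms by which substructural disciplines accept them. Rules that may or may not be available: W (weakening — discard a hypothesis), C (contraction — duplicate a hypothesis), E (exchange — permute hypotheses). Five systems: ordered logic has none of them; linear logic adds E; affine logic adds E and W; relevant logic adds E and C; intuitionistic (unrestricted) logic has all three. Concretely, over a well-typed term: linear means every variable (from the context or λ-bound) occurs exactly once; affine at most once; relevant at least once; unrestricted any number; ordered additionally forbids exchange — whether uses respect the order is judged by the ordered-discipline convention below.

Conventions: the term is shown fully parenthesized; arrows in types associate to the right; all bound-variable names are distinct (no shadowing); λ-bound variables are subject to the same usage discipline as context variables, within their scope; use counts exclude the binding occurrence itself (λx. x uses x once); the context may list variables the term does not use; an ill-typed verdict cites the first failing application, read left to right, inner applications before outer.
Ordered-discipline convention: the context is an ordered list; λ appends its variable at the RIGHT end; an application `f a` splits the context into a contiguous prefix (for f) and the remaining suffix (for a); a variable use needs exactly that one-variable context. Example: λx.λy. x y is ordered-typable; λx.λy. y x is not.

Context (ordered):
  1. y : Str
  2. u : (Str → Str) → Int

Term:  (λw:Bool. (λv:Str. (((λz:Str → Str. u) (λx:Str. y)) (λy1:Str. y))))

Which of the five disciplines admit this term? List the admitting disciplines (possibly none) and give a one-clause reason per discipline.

accepted by: unrestricted
counts: y ×2, u ×1, w (bound) ×0, v (bound) ×0, z (bound) ×0, x (bound) ×0, y1 (bound) ×0
order of uses: u, y, y
typing: well-typed — term : Bool → Str → Int
ordered: ✗, needs contraction — y ×2; needs weakening: w, v, z, x, y1 unused
linear: ✗, needs contraction — y ×2; needs weakening: w, v, z, x, y1 unused
affine: ✗, needs contraction — y ×2
relevant: ✗, needs weakening: w, v, z, x, y1 unused
unrestricted: ✓, simply typable at Bool → Str → Int; W, C, E all held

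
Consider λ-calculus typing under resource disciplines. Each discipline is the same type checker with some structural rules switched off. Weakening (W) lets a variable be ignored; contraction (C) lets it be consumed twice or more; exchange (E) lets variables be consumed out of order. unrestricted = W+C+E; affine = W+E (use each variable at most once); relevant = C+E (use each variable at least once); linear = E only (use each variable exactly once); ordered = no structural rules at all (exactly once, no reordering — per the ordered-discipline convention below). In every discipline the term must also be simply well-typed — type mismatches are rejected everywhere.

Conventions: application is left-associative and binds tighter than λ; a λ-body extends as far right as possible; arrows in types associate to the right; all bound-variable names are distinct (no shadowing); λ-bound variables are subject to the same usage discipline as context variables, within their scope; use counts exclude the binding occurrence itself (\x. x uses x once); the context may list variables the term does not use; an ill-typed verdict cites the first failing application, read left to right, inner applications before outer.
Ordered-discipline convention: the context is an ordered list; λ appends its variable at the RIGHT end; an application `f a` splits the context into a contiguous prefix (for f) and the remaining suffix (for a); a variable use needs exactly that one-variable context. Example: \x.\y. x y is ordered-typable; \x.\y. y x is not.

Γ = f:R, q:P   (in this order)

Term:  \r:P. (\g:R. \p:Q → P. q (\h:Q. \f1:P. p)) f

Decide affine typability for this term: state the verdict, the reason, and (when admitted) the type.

no — not simply typable
use counts: f=1, q=1, r (λ-bound)=0, g (λ-bound)=0, p (λ-bound)=1, h (λ-bound)=0, f1 (λ-bound)=0
order of uses: q, p, f
typing: ill-typed: applying a non-function (P)
all disciplines: ordered ✗; linear ✗; affine ✗; relevant ✗; unrestricted ✗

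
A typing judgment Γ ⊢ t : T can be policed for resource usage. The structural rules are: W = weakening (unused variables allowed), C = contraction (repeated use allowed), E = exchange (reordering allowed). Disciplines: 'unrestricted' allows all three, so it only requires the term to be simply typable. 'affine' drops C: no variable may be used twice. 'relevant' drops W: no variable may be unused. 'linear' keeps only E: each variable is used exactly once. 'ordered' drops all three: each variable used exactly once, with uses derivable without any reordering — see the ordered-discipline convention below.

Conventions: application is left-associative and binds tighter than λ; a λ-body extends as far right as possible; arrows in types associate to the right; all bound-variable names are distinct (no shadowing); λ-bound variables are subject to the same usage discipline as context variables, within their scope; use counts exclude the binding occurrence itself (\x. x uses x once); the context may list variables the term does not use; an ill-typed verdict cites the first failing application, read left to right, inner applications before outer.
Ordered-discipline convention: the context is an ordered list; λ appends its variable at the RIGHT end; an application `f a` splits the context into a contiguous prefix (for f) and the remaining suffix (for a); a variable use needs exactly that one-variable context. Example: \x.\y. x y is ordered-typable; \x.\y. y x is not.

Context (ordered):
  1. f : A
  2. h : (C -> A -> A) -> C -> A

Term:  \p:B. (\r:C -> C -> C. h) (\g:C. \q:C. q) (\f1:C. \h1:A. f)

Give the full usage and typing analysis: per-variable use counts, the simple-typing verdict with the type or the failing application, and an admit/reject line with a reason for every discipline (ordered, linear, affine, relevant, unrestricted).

variable uses: f: 1×, h: 1×, p (bound): 0×, r (bound): 0×, g (bound): 0×, q (bound): 1×, f1 (bound): 0×, h1 (bound): 0×
left-to-right use order: h, q, f
typing: well-typed — term : B -> C -> A
ordered: ✗ — unused: p, r, g, f1, h1 — weakening required
linear: ✗ — unused: p, r, g, f1, h1 — weakening required
affine: ✓ — no duplicate uses among f, h, p, r, g, q, f1, h1
relevant: ✗ — unused: p, r, g, f1, h1 — weakening required
unrestricted: ✓ — typability at B -> C -> A is all that's needed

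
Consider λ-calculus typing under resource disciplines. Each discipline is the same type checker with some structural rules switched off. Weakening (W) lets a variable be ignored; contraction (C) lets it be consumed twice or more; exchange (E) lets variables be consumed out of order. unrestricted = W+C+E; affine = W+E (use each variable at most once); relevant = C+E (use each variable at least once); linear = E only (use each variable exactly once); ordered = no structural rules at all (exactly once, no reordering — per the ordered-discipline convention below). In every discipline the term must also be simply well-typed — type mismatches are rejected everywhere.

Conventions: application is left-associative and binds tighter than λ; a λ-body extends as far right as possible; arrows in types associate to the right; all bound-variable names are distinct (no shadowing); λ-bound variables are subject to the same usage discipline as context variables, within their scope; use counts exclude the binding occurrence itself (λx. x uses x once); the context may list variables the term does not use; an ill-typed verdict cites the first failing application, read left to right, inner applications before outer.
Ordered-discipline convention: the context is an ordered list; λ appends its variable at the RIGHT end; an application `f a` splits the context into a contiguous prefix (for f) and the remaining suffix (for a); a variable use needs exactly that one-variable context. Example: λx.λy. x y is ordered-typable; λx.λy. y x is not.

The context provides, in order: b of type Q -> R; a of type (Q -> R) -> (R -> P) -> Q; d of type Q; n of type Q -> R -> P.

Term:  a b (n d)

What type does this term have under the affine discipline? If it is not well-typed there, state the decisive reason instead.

term : Q
usage: b ×1; a ×1; d ×1; n ×1
use order (left to right): a, b, n, d
typing: the term checks, with type Q
summary: ordered ✗; linear ✓; affine ✓; relevant ✓; unrestricted ✓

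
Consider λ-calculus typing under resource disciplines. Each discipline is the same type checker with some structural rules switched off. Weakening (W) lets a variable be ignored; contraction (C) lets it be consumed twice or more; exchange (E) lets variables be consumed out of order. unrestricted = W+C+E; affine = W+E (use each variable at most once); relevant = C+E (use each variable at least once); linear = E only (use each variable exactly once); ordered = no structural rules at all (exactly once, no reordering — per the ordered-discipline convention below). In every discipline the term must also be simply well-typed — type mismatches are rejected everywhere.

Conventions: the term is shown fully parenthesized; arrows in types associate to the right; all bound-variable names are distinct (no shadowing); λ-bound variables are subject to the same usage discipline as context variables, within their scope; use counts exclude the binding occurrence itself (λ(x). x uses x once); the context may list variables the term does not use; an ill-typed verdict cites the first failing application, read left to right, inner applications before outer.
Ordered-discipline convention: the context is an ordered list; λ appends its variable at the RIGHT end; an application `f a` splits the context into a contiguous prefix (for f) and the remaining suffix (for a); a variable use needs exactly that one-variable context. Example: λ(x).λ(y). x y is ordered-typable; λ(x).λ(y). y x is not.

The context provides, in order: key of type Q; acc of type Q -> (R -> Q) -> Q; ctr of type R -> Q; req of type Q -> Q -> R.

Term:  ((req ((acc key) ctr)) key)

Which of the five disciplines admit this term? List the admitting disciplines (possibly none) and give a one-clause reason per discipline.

admitting disciplines: relevant, unrestricted
variable uses: key: 2×; acc: 1×; ctr: 1×; req: 1×
order of uses: req, acc, key, ctr, key
typing: well-typed at R
ordered: ✗ — uses contraction: key ×2
linear: ✗ — uses contraction: key ×2
affine: ✗ — uses contraction: key ×2
relevant: ✓ — every one of key, acc, ctr, req appears
unrestricted: ✓ — type-checks (R) and nothing is barred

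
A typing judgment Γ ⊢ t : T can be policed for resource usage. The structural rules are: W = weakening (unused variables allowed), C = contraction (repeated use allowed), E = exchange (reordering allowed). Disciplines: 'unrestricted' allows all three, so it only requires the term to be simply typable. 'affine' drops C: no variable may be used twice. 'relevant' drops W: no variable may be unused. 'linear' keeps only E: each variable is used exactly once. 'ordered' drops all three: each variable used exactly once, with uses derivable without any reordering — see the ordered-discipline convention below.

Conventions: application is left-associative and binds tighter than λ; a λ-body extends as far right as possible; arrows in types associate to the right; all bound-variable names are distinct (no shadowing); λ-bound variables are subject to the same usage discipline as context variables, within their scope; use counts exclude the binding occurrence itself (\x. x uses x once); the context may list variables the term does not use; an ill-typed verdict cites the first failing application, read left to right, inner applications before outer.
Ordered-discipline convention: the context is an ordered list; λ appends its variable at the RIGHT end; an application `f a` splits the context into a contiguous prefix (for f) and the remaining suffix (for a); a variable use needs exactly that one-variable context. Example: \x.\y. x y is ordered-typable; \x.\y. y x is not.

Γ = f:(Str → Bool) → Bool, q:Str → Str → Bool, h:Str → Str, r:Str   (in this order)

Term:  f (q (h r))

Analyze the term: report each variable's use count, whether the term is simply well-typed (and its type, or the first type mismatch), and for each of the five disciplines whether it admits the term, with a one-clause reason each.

variable uses: f=1; q=1; h=1; r=1
uses in reading order: f, q, h, r
typing: well-typed — term : Bool
ordered: ✓, one use each (f, q, h, r); ordered split holds
linear: ✓, f, q, h, r: one use apiece
affine: ✓, no duplicate uses among f, q, h, r
relevant: ✓, none of f, q, h, r goes unused
unrestricted: ✓, type-checks (Bool) and nothing is barred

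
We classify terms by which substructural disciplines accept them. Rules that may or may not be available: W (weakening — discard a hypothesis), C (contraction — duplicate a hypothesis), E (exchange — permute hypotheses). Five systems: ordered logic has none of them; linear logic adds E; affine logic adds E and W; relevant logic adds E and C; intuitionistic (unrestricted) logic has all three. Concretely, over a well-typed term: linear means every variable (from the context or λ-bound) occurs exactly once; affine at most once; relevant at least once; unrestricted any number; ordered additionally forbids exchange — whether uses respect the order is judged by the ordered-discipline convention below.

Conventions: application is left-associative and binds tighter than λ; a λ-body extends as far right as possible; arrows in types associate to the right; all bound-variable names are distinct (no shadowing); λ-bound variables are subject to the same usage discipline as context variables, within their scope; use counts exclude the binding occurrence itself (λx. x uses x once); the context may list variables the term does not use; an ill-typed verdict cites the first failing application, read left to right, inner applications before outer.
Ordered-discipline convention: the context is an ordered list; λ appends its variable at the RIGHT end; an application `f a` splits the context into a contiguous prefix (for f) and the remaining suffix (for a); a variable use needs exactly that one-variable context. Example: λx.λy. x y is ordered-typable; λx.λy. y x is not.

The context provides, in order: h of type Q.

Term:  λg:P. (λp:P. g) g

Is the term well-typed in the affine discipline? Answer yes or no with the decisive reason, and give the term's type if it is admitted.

no — uses contraction: g ×2
variable uses: h=0, g (λ-bound)=2, p (λ-bound)=0
left-to-right use order: g, g
typing: ✓ — P → P
per-discipline verdicts: ordered ✗, linear ✗, affine ✗, relevant ✗, unrestricted ✓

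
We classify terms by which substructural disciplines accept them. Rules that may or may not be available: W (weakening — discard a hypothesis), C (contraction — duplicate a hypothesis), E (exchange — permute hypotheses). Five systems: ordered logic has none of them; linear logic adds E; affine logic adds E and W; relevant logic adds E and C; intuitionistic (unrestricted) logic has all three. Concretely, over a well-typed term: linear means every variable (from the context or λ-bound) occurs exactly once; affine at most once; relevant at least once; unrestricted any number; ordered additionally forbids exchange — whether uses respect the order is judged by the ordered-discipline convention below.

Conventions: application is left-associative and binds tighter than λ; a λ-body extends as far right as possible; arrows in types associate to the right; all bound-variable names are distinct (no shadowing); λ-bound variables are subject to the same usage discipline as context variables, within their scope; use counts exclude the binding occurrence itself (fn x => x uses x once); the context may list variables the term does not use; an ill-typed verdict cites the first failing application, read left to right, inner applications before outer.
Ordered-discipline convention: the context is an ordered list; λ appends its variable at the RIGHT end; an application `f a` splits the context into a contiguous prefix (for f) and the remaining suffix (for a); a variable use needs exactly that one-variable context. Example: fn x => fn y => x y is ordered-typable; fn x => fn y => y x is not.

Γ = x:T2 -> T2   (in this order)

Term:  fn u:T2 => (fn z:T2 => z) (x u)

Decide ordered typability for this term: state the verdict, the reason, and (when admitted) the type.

yes — one use each (x, u, z); ordered split holds; term : T2 -> T2
variable uses: x ×1, u (λ-bound) ×1, z (λ-bound) ×1
order of uses: z, x, u
typing: well-typed at T2 -> T2
summary: ordered ✓, linear ✓, affine ✓, relevant ✓, unrestricted ✓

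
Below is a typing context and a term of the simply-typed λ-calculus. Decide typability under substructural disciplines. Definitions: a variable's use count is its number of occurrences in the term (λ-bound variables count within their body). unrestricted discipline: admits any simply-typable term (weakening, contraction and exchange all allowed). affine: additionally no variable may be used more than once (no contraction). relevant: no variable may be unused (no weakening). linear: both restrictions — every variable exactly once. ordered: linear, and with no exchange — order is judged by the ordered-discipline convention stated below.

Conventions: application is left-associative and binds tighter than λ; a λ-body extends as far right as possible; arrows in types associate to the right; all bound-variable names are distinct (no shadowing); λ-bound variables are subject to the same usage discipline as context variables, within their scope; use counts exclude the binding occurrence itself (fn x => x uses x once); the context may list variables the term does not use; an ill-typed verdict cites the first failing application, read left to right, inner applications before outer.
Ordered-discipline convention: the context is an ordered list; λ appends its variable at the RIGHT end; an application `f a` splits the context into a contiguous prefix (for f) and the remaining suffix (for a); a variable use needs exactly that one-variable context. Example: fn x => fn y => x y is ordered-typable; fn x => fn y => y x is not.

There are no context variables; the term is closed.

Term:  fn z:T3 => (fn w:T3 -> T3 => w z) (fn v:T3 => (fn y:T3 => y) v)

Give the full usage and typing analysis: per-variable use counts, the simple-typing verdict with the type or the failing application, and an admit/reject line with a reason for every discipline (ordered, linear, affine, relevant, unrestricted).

variable uses: z [bound]: 1×; w [bound]: 1×; v [bound]: 1×; y [bound]: 1×
uses in reading order: w, z, y, v
typing: well-typed at T3 -> T3
ordered ✗ (needs exchange: uses follow w, z, y, v)
linear ✓ (z, w, v, y: one use apiece)
affine ✓ (no duplicate uses among z, w, v, y)
relevant ✓ (z, w, v, y: all used, weakening unneeded)
unrestricted ✓ (type-checks (T3 -> T3) and nothing is barred)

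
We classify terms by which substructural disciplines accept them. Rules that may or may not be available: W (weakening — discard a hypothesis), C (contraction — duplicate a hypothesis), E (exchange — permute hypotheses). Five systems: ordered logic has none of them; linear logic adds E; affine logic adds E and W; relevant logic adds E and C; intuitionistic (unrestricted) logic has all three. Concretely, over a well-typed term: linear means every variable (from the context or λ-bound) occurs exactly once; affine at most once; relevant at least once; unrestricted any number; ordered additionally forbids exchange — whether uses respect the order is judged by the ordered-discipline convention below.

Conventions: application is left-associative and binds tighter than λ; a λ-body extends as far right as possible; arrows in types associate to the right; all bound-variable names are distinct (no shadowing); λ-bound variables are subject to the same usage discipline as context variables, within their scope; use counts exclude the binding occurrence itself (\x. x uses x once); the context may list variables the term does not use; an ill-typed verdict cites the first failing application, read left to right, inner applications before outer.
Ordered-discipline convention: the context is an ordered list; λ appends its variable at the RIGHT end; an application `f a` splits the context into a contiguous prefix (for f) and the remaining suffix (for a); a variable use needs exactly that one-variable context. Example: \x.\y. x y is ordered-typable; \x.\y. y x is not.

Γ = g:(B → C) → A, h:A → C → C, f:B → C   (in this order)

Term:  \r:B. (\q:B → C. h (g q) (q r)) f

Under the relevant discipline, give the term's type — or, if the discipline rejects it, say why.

term : B → C
variable uses: g=1; h=1; f=1; r (bound)=1; q (bound)=2
use order (left to right): h, g, q, q, r, f
typing: well-typed at B → C
per-discipline verdicts: ordered ✗; linear ✗; affine ✗; relevant ✓; unrestricted ✓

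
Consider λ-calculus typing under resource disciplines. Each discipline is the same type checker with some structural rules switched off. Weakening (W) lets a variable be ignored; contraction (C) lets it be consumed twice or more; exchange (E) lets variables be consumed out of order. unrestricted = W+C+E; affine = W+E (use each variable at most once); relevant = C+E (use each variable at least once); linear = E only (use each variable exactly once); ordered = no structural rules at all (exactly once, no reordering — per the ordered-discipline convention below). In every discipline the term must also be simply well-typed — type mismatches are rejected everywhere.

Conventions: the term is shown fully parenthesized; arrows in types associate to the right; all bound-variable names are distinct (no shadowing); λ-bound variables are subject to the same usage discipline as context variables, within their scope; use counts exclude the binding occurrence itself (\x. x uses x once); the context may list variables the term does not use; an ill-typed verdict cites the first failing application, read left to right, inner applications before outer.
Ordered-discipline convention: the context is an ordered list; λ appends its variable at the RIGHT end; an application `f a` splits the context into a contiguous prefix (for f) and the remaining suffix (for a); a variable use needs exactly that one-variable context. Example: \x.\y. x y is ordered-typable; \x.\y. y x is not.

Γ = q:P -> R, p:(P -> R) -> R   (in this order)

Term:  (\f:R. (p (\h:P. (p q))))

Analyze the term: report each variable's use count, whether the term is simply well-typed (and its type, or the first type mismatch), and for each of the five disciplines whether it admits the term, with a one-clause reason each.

usage: q: 1×; p: 2×; f (bound): 0×; h (bound): 0×
use order (left to right): p, p, q
typing: the term checks, with type R -> R
ordered: ✗, p ×2 used more than once (contraction); f, h never used (weakening)
linear: ✗, p ×2 used more than once (contraction); f, h never used (weakening)
affine: ✗, p ×2 used more than once (contraction)
relevant: ✗, f, h never used (weakening)
unrestricted: ✓, well-typed at R -> R; no restrictions here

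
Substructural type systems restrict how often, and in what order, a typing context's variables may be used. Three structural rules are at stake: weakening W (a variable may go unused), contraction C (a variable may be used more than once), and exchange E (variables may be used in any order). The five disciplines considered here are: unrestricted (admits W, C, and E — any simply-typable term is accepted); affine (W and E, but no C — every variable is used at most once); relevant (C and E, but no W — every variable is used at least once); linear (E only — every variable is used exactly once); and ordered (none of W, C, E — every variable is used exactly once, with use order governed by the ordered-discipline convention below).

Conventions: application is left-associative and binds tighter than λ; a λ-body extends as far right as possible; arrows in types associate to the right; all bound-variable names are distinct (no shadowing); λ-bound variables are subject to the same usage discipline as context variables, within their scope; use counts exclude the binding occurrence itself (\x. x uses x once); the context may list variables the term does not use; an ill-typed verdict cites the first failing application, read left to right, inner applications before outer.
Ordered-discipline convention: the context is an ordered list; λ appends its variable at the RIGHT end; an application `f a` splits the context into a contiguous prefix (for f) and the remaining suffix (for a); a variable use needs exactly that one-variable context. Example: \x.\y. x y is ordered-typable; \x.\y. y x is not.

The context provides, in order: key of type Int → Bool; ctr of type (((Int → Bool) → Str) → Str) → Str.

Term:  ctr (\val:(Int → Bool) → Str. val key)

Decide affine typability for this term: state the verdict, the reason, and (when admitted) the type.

yes — no duplicate uses among key, ctr, val; term : Str
usage: key=1; ctr=1; val (λ-bound)=1
uses in reading order: ctr, val, key
typing: ✓ — Str
summary: ordered ✗; linear ✓; affine ✓; relevant ✓; unrestricted ✓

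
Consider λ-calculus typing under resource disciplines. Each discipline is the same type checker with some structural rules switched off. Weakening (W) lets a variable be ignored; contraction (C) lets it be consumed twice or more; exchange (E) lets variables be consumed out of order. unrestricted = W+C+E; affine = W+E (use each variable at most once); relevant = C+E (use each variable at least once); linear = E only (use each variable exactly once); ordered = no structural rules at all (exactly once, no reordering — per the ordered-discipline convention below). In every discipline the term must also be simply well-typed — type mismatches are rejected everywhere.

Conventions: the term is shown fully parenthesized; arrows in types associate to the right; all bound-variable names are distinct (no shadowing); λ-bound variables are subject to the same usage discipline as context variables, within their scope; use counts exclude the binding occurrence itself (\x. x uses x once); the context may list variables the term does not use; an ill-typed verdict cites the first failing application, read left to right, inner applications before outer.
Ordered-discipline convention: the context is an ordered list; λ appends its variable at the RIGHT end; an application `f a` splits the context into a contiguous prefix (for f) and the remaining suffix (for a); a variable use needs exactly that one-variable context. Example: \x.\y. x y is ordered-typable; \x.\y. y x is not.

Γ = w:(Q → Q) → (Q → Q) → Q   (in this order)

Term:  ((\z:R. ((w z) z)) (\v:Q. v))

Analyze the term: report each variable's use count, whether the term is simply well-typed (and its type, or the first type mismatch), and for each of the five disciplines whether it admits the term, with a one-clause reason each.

variable uses: w: 1, z (λ-bound): 2, v (λ-bound): 1
order of uses: w, z, z, v
typing: ill-typed: an argument R mismatches the expected Q → Q
ordered: ✗ — fails simple typing
linear: ✗ — a type mismatch blocks all five
affine: ✗ — the type mismatch rejects it
relevant: ✗ — not simply typable
unrestricted: ✗ — fails simple typing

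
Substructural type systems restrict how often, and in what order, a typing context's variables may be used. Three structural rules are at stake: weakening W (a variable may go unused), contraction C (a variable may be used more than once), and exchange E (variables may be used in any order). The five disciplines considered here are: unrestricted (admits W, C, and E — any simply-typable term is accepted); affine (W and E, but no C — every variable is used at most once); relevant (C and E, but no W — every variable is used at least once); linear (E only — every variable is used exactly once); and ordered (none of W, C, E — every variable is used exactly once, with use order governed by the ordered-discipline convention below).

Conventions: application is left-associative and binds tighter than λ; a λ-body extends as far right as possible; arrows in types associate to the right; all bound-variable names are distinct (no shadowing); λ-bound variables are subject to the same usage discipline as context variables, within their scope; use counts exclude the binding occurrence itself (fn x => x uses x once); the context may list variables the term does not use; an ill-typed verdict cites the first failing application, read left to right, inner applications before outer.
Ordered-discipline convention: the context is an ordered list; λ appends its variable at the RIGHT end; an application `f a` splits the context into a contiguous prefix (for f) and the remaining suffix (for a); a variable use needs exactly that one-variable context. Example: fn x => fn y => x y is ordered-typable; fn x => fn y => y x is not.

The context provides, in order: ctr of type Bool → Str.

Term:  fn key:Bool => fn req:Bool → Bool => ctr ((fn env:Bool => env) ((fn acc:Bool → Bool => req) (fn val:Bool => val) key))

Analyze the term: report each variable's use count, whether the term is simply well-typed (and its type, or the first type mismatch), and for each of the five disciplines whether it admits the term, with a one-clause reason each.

usage: ctr ×1, key (bound) ×1, req (bound) ×1, env (bound) ×1, acc (bound) ×0, val (bound) ×1
order of uses: ctr, env, req, val, key
typing: well-typed — term : Bool → (Bool → Bool) → Str
ordered ✗ (acc never used (weakening))
linear ✗ (acc never used (weakening))
affine ✓ (ctr, key, req, env, acc, val: no repeats, contraction unneeded)
relevant ✗ (acc never used (weakening))
unrestricted ✓ (well-typed at Bool → (Bool → Bool) → Str; no restrictions here)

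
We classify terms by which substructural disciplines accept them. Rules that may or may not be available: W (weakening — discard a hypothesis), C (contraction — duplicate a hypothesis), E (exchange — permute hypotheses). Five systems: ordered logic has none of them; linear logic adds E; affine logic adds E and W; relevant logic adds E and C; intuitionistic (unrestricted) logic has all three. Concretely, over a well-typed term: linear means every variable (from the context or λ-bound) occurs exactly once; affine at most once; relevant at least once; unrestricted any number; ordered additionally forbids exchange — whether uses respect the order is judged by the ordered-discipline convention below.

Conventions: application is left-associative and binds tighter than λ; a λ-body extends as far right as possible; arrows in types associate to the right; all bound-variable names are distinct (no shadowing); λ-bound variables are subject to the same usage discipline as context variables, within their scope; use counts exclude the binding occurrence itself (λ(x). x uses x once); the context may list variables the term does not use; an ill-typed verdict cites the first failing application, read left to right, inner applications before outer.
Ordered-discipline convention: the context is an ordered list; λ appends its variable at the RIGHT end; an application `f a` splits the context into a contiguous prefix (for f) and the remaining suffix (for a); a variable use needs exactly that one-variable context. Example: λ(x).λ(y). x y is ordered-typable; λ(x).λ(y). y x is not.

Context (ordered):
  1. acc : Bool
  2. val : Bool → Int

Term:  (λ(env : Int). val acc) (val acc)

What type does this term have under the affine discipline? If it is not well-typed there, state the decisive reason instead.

not well-typed under affine — acc ×2, val ×2 used more than once (contraction)
use counts: acc: 2×, val: 2×, env [bound]: 0×
left-to-right use order: val, acc, val, acc
typing: the term checks, with type Int
across the five disciplines: ordered ✗; linear ✗; affine ✗; relevant ✗; unrestricted ✓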